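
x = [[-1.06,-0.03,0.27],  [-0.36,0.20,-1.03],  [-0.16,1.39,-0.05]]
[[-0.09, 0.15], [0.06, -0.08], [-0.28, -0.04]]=x @ [[0.06, -0.11],[-0.20, -0.04],[-0.12, 0.11]]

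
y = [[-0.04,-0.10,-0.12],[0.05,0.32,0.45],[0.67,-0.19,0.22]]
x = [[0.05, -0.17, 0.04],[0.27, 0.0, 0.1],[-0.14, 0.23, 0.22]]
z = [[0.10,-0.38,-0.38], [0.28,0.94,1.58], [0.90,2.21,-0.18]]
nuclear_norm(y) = 1.32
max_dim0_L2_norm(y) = 0.67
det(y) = -0.01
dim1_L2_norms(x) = [0.18, 0.29, 0.35]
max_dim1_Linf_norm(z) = 2.21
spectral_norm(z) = 2.66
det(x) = 0.01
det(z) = -0.84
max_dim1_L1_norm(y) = 1.08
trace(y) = 0.50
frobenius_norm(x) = 0.49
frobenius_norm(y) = 0.93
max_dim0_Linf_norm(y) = 0.67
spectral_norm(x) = 0.38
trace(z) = 0.86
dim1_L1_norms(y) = [0.26, 0.82, 1.08]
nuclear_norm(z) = 4.40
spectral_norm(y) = 0.75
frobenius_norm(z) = 3.08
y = z @ x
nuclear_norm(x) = 0.79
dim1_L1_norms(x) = [0.26, 0.37, 0.59]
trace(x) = 0.27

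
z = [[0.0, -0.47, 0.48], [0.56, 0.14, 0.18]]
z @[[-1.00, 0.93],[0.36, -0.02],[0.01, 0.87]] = [[-0.16, 0.43], [-0.51, 0.67]]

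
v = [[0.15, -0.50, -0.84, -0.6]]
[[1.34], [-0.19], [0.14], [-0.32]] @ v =[[0.20, -0.67, -1.13, -0.8], [-0.03, 0.1, 0.16, 0.11], [0.02, -0.07, -0.12, -0.08], [-0.05, 0.16, 0.27, 0.19]]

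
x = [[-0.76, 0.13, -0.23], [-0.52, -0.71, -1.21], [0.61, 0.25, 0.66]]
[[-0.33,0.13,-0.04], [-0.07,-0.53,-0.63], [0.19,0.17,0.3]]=x @ [[0.44, -0.11, -0.07], [-0.11, 0.59, 0.14], [-0.07, 0.14, 0.47]]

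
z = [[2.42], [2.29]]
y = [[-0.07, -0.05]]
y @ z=[[-0.28]]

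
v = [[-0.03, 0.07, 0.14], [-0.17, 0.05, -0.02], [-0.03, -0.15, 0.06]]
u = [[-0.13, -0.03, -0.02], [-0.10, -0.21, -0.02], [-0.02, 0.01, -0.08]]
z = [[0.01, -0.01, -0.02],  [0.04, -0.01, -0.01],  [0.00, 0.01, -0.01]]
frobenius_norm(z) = 0.05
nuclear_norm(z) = 0.08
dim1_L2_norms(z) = [0.02, 0.04, 0.01]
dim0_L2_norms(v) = [0.18, 0.17, 0.15]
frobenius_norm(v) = 0.29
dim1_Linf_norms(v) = [0.14, 0.17, 0.15]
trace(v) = 0.08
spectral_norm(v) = 0.19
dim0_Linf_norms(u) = [0.13, 0.21, 0.08]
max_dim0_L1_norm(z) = 0.05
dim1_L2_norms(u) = [0.13, 0.23, 0.08]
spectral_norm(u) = 0.25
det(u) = -0.00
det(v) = 0.00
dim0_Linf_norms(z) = [0.04, 0.01, 0.02]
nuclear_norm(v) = 0.50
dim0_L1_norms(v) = [0.23, 0.27, 0.22]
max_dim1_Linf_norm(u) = 0.21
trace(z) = -0.01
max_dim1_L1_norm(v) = 0.24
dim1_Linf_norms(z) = [0.02, 0.04, 0.01]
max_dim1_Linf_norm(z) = 0.04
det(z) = -0.00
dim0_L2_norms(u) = [0.17, 0.21, 0.08]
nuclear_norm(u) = 0.43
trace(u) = -0.42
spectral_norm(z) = 0.05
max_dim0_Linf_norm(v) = 0.17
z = u @ v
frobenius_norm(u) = 0.28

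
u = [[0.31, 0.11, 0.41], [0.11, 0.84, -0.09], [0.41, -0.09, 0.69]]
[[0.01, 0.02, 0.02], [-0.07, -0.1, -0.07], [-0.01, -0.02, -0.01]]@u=[[0.01, 0.02, 0.02], [-0.06, -0.09, -0.07], [-0.01, -0.02, -0.01]]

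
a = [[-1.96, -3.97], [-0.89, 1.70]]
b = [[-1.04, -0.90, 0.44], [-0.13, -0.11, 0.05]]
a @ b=[[2.55, 2.2, -1.06], [0.7, 0.61, -0.31]]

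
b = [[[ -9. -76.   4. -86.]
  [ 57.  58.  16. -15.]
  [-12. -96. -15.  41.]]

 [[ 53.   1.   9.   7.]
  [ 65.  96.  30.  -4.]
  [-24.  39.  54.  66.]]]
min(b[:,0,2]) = 4.0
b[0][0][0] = -9.0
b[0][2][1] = -96.0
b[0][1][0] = 57.0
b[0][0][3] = -86.0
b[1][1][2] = 30.0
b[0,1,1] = 58.0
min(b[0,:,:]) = -96.0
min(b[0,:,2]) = -15.0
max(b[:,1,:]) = 96.0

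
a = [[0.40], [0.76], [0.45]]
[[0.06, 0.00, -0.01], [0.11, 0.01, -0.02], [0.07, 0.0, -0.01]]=a @ [[0.15,0.01,-0.02]]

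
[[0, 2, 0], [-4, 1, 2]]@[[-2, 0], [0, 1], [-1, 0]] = [[0, 2], [6, 1]]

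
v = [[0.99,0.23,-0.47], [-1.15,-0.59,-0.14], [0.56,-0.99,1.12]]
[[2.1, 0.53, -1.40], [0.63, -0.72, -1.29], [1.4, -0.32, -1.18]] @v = [[0.69, 1.56, -2.63], [0.73, 1.85, -1.64], [1.09, 1.68, -1.93]]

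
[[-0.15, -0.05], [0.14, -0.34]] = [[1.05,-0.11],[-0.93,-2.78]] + [[-1.2, 0.06],[1.07, 2.44]]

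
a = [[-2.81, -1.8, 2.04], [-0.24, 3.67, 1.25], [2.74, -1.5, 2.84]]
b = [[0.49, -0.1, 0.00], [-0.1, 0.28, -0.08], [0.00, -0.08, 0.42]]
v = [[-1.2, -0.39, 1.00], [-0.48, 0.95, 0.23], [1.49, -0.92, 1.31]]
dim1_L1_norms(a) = [6.65, 5.16, 7.08]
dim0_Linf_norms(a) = [2.81, 3.67, 2.84]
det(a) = -61.73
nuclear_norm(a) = 11.94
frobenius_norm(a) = 6.94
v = a @ b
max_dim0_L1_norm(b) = 0.59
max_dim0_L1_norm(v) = 3.17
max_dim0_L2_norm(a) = 4.35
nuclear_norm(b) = 1.19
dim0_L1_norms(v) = [3.17, 2.26, 2.54]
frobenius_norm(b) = 0.73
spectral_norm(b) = 0.54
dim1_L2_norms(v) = [1.61, 1.09, 2.19]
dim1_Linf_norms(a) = [2.81, 3.67, 2.84]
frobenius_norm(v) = 2.93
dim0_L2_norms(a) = [3.93, 4.35, 3.71]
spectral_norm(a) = 4.55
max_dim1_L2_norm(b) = 0.5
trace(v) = 1.06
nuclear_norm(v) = 4.75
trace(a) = 3.70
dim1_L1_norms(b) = [0.59, 0.46, 0.5]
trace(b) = 1.19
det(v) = -3.10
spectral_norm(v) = 2.28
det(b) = 0.05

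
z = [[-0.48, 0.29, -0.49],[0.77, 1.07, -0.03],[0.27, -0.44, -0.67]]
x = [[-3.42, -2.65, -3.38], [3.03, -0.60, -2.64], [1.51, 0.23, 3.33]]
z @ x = [[1.78, 0.99, -0.77],  [0.56, -2.69, -5.53],  [-3.27, -0.61, -1.98]]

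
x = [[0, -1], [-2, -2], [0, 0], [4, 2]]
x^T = [[0, -2, 0, 4], [-1, -2, 0, 2]]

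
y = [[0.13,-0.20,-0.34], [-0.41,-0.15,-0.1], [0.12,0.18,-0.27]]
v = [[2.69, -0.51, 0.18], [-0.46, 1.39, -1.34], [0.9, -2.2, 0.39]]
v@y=[[0.58, -0.43, -0.91], [-0.79, -0.36, 0.38], [1.07, 0.22, -0.19]]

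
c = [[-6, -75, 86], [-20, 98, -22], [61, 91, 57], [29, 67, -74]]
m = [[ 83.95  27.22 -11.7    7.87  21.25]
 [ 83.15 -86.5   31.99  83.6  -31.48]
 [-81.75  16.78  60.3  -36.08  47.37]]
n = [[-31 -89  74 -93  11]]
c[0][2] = 86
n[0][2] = 74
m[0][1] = 27.22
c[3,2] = -74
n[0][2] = 74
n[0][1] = -89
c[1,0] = -20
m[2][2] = 60.3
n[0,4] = 11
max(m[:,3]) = 83.6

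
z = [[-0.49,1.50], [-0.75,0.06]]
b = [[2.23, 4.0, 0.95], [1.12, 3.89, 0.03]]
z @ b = [[0.59, 3.88, -0.42], [-1.61, -2.77, -0.71]]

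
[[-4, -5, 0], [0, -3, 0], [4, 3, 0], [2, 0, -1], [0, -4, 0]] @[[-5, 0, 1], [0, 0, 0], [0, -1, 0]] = [[20, 0, -4], [0, 0, 0], [-20, 0, 4], [-10, 1, 2], [0, 0, 0]]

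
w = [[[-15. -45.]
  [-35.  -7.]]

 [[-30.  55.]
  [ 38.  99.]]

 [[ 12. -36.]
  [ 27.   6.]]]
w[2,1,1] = 6.0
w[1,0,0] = -30.0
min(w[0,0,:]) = -45.0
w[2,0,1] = -36.0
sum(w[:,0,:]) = -59.0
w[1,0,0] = -30.0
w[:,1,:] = [[-35.0, -7.0], [38.0, 99.0], [27.0, 6.0]]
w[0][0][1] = -45.0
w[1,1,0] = 38.0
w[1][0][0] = -30.0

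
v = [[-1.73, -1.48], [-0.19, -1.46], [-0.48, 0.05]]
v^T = [[-1.73, -0.19, -0.48],[-1.48, -1.46, 0.05]]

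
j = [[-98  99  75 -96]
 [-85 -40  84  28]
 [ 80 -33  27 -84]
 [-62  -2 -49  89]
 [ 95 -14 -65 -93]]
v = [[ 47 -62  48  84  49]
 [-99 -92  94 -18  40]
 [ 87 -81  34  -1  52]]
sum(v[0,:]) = 166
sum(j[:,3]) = -156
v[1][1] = -92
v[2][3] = -1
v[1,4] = 40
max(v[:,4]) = 52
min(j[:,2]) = -65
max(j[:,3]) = 89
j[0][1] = 99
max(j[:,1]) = 99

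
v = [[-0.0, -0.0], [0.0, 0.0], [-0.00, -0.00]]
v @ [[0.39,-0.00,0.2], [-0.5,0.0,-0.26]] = [[0.0, 0.0, 0.0], [0.00, 0.0, 0.0], [0.0, 0.00, 0.00]]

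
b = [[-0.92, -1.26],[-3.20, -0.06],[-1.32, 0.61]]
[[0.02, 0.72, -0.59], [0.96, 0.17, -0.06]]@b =[[-1.54, -0.43], [-1.35, -1.26]]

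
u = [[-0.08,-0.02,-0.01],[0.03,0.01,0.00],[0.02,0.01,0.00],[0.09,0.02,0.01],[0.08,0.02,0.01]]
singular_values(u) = [0.15, 0.01, 0.0]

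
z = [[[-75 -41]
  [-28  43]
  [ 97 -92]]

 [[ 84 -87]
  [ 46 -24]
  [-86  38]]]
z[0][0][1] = -41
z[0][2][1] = -92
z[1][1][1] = -24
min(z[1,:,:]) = -87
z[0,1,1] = 43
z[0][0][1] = -41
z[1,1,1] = -24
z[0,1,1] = 43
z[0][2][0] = 97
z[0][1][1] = 43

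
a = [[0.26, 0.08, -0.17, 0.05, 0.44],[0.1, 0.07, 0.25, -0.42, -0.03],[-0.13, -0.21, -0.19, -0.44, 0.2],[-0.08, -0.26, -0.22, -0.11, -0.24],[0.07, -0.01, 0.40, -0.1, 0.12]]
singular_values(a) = [0.66, 0.64, 0.59, 0.21, 0.16]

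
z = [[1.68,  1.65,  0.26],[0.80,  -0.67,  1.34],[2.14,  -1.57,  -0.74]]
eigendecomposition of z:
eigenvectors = [[0.85+0.00j, 0.17-0.22j, 0.17+0.22j], [(0.37+0j), (0.04+0.54j), (0.04-0.54j)], [(0.38+0j), -0.79+0.00j, -0.79-0.00j]]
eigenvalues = [(2.52+0j), (-1.12+1.66j), (-1.12-1.66j)]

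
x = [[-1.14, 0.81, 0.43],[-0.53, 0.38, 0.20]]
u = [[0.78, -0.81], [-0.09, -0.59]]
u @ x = [[-0.46, 0.32, 0.17], [0.42, -0.3, -0.16]]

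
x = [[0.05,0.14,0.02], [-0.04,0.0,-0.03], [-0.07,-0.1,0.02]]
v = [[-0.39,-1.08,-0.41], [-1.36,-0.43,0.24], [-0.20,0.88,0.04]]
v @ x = [[0.05, -0.01, 0.02],[-0.07, -0.21, -0.01],[-0.05, -0.03, -0.03]]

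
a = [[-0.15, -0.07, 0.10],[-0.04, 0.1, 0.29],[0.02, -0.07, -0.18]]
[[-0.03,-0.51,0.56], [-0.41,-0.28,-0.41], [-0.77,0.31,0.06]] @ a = [[0.04,-0.09,-0.25], [0.06,0.03,-0.05], [0.1,0.08,0.0]]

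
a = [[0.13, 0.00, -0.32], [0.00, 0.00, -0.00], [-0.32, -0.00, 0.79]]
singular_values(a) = [0.92, 0.0, 0.0]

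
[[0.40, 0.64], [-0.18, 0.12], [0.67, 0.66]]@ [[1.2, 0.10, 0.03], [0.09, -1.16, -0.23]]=[[0.54,-0.70,-0.14], [-0.21,-0.16,-0.03], [0.86,-0.70,-0.13]]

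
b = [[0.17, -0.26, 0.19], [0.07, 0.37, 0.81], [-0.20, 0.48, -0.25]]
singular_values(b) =[0.9, 0.67, 0.04]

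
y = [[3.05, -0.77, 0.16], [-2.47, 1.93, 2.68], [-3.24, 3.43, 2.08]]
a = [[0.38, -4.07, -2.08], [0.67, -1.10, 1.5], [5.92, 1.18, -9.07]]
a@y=[[17.95, -15.28, -15.17], [-0.10, 2.51, 0.28], [44.53, -33.39, -14.76]]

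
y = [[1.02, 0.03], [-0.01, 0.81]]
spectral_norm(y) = 1.02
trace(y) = 1.83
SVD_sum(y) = [[1.02, 0.06],[0.04, 0.00]] + [[0.00,-0.03], [-0.05,0.81]]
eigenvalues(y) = [1.02, 0.81]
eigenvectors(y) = [[1.0, -0.14], [-0.05, 0.99]]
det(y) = 0.83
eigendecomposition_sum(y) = [[1.03, 0.15], [-0.05, -0.01]] + [[-0.01, -0.12], [0.04, 0.82]]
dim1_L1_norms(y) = [1.05, 0.82]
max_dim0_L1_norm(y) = 1.03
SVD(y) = [[-1.0, -0.04], [-0.04, 1.00]] @ diag([1.0206936686822667, 0.8097434375849769]) @ [[-1.00, -0.06], [-0.06, 1.00]]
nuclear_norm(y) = 1.83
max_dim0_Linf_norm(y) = 1.02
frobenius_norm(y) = 1.30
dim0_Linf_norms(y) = [1.02, 0.81]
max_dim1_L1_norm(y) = 1.05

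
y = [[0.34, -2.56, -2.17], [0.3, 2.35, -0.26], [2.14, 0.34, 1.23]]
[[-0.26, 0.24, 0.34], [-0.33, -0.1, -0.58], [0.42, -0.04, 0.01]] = y @ [[0.06, 0.02, -0.02], [-0.12, -0.05, -0.23], [0.27, -0.05, 0.11]]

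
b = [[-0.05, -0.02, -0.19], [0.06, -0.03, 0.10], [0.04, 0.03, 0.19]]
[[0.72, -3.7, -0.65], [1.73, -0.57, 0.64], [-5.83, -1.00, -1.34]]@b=[[-0.28, 0.08, -0.63],  [-0.10, 0.0, -0.26],  [0.18, 0.11, 0.75]]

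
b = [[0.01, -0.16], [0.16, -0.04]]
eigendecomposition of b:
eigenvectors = [[-0.71+0.00j, (-0.71-0j)], [(-0.11+0.7j), -0.11-0.70j]]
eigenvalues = [(-0.01+0.16j), (-0.01-0.16j)]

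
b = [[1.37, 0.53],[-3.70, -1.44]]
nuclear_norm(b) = 4.24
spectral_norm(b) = 4.23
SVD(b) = [[-0.35, 0.94], [0.94, 0.35]] @ diag([4.2333665362822455, 0.002787379712781066]) @ [[-0.93, -0.36], [0.36, -0.93]]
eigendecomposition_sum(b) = [[0.53, 0.18], [-1.28, -0.45]] + [[0.84, 0.35], [-2.42, -0.99]]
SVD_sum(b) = [[1.37, 0.53], [-3.7, -1.44]] + [[0.0, -0.00], [0.00, -0.00]]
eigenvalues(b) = [0.08, -0.15]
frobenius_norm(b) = 4.23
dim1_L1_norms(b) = [1.9, 5.14]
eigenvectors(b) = [[0.38, -0.33], [-0.93, 0.94]]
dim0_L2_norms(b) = [3.95, 1.53]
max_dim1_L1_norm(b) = 5.14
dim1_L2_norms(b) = [1.47, 3.97]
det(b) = -0.01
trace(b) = -0.07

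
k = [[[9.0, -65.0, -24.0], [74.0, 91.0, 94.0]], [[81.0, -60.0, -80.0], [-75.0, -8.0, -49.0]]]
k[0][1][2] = 94.0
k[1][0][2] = -80.0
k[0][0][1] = -65.0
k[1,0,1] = -60.0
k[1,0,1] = -60.0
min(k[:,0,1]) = -65.0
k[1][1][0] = -75.0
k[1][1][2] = -49.0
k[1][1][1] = -8.0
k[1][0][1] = -60.0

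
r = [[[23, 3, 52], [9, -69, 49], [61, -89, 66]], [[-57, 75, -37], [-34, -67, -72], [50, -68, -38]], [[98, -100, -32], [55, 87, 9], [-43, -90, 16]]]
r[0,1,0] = 9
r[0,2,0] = 61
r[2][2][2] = 16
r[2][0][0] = 98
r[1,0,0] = -57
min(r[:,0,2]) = -37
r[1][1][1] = -67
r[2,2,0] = -43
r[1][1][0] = -34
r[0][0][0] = 23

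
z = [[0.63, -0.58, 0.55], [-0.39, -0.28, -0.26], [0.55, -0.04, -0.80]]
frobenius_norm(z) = 1.51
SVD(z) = [[-0.9, 0.34, 0.27], [0.25, -0.12, 0.96], [0.35, 0.93, 0.02]] @ diag([1.061067481211778, 0.9582406479400951, 0.4836431132046034]) @ [[-0.44, 0.41, -0.80], [0.8, -0.21, -0.56], [-0.40, -0.89, -0.24]]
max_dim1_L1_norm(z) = 1.76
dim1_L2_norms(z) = [1.02, 0.55, 0.97]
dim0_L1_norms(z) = [1.57, 0.9, 1.61]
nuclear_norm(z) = 2.50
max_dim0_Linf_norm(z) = 0.8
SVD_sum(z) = [[0.42,  -0.40,  0.76], [-0.12,  0.11,  -0.21], [-0.17,  0.16,  -0.30]] + [[0.26, -0.07, -0.18], [-0.09, 0.02, 0.06], [0.72, -0.19, -0.5]] + [[-0.05, -0.12, -0.03], [-0.18, -0.41, -0.11], [-0.0, -0.01, -0.00]]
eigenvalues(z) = [1.01, -0.51, -0.95]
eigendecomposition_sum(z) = [[0.79, -0.36, 0.29],[-0.29, 0.13, -0.11],[0.25, -0.11, 0.09]] + [[-0.06,-0.14,0.02], [-0.19,-0.48,0.06], [-0.08,-0.21,0.03]] + [[-0.10, -0.07, 0.24], [0.09, 0.07, -0.22], [0.39, 0.28, -0.92]]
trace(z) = -0.45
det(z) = 0.49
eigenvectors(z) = [[-0.9, 0.27, -0.25], [0.33, 0.89, 0.22], [-0.28, 0.38, 0.94]]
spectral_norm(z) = 1.06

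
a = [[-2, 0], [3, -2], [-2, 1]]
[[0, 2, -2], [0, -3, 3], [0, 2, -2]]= a @ [[0, -1, 1], [0, 0, 0]]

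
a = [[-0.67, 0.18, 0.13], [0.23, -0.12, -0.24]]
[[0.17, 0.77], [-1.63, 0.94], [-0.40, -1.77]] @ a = [[0.06,  -0.06,  -0.16], [1.31,  -0.41,  -0.44], [-0.14,  0.14,  0.37]]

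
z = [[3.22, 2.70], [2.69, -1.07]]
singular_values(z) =[4.52, 2.37]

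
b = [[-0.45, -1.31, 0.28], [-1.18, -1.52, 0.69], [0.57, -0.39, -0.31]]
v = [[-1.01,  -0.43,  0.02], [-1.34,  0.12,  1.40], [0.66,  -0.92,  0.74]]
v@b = [[0.97, 1.97, -0.59], [1.26, 1.03, -0.73], [1.21, 0.25, -0.68]]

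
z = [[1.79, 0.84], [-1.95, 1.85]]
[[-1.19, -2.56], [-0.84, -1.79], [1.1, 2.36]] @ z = [[2.86, -5.74], [1.99, -4.02], [-2.63, 5.29]]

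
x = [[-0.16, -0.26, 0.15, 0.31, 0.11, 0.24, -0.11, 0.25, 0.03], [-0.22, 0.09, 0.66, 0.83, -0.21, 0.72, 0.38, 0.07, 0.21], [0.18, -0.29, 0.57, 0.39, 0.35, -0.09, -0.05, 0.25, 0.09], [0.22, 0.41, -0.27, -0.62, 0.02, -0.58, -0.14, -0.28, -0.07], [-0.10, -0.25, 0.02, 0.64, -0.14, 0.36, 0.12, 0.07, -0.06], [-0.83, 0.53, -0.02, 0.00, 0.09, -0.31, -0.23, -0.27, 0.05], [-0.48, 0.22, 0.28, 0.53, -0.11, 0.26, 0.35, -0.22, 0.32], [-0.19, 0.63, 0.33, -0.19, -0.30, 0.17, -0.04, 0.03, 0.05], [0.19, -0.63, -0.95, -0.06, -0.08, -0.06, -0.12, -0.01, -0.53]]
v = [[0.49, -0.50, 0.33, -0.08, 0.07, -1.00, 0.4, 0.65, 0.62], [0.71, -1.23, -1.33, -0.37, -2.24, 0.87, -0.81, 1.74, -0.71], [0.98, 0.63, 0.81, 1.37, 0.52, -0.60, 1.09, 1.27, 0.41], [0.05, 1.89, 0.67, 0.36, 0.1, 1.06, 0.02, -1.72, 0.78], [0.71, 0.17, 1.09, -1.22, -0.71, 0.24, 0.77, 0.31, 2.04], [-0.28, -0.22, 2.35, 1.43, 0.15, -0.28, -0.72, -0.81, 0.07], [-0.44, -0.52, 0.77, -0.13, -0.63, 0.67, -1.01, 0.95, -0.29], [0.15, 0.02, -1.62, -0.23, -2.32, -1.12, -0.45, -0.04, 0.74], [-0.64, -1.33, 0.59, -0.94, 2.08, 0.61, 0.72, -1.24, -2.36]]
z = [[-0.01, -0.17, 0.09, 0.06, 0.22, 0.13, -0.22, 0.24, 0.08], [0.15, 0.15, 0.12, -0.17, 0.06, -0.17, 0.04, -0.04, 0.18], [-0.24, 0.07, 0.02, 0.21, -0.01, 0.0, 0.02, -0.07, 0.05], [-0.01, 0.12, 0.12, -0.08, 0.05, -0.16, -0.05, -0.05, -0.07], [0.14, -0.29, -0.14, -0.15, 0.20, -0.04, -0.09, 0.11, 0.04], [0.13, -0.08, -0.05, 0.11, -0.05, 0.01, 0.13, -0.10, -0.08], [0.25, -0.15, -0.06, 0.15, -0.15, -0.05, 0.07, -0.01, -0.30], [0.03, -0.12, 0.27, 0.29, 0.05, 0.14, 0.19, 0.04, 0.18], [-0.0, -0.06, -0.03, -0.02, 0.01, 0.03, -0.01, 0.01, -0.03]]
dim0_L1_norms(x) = [2.57, 3.31, 3.25, 3.57, 1.41, 2.79, 1.54, 1.45, 1.41]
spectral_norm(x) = 2.17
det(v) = -87.46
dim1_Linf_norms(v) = [1.0, 2.24, 1.37, 1.89, 2.04, 2.35, 1.01, 2.32, 2.36]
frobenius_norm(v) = 8.95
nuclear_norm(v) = 22.30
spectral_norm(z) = 0.61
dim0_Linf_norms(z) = [0.25, 0.29, 0.27, 0.29, 0.22, 0.17, 0.22, 0.24, 0.3]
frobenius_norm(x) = 3.07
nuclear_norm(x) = 6.56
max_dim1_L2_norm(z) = 0.51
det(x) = 0.00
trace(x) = -0.72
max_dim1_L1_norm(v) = 10.51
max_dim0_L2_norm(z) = 0.47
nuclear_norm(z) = 2.79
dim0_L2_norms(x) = [1.08, 1.23, 1.4, 1.43, 0.56, 1.12, 0.62, 0.58, 0.67]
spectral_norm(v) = 5.43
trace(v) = -3.97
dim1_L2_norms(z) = [0.47, 0.4, 0.34, 0.27, 0.46, 0.27, 0.48, 0.51, 0.08]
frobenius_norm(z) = 1.16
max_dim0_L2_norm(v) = 3.99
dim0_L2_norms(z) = [0.42, 0.45, 0.37, 0.47, 0.35, 0.31, 0.34, 0.3, 0.42]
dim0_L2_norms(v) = [1.71, 2.8, 3.64, 2.58, 3.99, 2.33, 2.2, 3.35, 3.47]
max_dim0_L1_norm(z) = 1.24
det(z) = -0.00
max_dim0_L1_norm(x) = 3.57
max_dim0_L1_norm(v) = 9.56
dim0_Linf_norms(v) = [0.98, 1.89, 2.35, 1.43, 2.32, 1.12, 1.09, 1.74, 2.36]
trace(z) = 0.37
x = v @ z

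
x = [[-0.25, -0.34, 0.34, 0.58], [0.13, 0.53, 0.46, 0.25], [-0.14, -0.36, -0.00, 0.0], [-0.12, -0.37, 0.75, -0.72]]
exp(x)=[[0.71, -0.55, 0.33, 0.3], [0.09, 1.49, 0.69, 0.25], [-0.14, -0.42, 0.86, -0.07], [-0.13, -0.44, 0.4, 0.42]]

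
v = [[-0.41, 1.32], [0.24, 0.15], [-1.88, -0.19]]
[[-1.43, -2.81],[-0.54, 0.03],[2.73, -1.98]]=v @[[-1.3, 1.23], [-1.49, -1.75]]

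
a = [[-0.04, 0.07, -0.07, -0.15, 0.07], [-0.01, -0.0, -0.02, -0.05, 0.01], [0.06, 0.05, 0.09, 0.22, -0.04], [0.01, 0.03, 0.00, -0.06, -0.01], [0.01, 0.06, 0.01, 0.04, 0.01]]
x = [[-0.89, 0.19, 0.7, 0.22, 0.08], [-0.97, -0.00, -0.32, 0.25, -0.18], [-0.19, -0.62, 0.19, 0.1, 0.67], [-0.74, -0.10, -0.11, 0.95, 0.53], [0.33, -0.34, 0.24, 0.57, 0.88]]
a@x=[[0.12, 0.03, -0.03, -0.1, -0.08], [0.05, 0.01, -0.0, -0.05, -0.03], [-0.30, -0.05, 0.01, 0.22, 0.14], [0.00, 0.01, 0.0, -0.05, -0.05], [-0.10, -0.01, -0.01, 0.06, 0.03]]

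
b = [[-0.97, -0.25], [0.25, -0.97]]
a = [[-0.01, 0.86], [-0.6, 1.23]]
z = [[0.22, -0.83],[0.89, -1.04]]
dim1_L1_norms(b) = [1.22, 1.22]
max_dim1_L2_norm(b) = 1.0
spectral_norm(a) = 1.58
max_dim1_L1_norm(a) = 1.83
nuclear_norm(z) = 1.91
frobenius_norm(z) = 1.62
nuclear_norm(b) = 2.00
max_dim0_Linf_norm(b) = 0.97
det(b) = 1.00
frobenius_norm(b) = 1.42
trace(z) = -0.82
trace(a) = 1.22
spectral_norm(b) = 1.00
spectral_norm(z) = 1.58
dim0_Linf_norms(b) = [0.97, 0.97]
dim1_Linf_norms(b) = [0.97, 0.97]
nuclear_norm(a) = 1.90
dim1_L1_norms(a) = [0.87, 1.83]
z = a @ b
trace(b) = -1.94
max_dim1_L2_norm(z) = 1.37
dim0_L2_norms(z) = [0.92, 1.33]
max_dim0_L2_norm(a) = 1.5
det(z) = 0.51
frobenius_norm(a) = 1.62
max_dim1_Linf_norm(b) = 0.97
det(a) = 0.50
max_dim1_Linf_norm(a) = 1.23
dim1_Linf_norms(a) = [0.86, 1.23]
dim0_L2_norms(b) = [1.0, 1.0]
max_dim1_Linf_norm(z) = 1.04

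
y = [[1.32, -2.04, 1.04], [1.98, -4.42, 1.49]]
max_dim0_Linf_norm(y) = 4.42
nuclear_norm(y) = 6.12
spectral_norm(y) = 5.70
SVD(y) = [[-0.46, -0.89],  [-0.89, 0.46]] @ diag([5.699859858593249, 0.4172500358266648]) @ [[-0.41, 0.85, -0.32], [-0.63, -0.52, -0.57]]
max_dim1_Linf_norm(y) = 4.42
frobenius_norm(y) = 5.72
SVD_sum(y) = [[1.09, -2.23, 0.83], [2.1, -4.32, 1.6]] + [[0.23, 0.19, 0.21],[-0.12, -0.10, -0.11]]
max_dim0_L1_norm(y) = 6.46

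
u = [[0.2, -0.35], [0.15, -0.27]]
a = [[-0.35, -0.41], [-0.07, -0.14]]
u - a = [[0.55, 0.06], [0.22, -0.13]]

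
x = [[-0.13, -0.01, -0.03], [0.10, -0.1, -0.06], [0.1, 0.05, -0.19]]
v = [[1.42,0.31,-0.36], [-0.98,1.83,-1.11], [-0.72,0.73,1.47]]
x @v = [[-0.15,-0.08,0.01], [0.28,-0.2,-0.01], [0.23,-0.02,-0.37]]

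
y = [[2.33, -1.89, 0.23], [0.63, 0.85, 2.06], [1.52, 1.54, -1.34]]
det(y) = -17.63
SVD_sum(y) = [[2.5, -1.63, 0.24],[0.19, -0.12, 0.02],[0.27, -0.18, 0.03]] + [[-0.07,-0.09,0.15], [-0.37,-0.46,0.76], [0.93,1.15,-1.87]] + [[-0.1,-0.17,-0.15],[0.82,1.44,1.29],[0.32,0.57,0.51]]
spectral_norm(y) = 3.02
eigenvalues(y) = [(2.21+1.39j), (2.21-1.39j), (-2.58+0j)]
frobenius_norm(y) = 4.57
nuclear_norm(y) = 7.86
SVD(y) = [[-0.99,0.07,0.11], [-0.07,0.37,-0.92], [-0.11,-0.92,-0.36]] @ diag([3.0189492193389573, 2.5790787242065756, 2.264685087467499]) @ [[-0.83,0.54,-0.08], [-0.39,-0.48,0.79], [-0.39,-0.69,-0.61]]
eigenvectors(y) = [[(0.72+0j), 0.72-0.00j, (-0.22+0j)],[0.07-0.57j, (0.07+0.57j), (-0.47+0j)],[0.21-0.33j, (0.21+0.33j), (0.85+0j)]]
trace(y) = 1.84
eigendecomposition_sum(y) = [[(1.22+0.4j), -0.80+1.02j, (-0.13+0.66j)], [(0.44-0.93j), (0.72+0.74j), 0.51+0.17j], [0.54-0.44j, 0.23+0.66j, 0.27+0.25j]] + [[1.22-0.40j,  -0.80-1.02j,  (-0.13-0.66j)], [(0.44+0.93j),  (0.72-0.74j),  0.51-0.17j], [(0.54+0.44j),  (0.23-0.66j),  (0.27-0.25j)]] + [[-0.11-0.00j, -0.28+0.00j, (0.49-0j)], [-0.24-0.00j, -0.60+0.00j, (1.03-0j)], [(0.44+0j), (1.08-0j), (-1.87+0j)]]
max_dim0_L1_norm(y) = 4.48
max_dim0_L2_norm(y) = 2.85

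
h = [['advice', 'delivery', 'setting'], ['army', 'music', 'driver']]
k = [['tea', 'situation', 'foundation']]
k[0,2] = 'foundation'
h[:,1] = ['delivery', 'music']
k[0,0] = 'tea'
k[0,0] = 'tea'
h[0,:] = ['advice', 'delivery', 'setting']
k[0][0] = 'tea'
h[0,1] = 'delivery'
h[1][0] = 'army'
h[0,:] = ['advice', 'delivery', 'setting']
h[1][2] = 'driver'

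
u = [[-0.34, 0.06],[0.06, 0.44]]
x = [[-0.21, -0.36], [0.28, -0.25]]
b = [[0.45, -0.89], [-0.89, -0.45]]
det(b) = -0.99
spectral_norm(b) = 1.00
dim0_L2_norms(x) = [0.35, 0.44]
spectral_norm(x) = 0.44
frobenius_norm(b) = 1.41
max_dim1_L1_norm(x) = 0.57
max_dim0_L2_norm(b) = 1.0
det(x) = 0.15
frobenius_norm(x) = 0.56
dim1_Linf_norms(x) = [0.36, 0.28]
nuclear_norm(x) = 0.79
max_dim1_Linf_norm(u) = 0.44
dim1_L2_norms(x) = [0.42, 0.38]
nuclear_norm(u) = 0.79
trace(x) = -0.46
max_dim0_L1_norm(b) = 1.34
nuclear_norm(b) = 1.99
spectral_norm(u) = 0.44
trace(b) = 0.00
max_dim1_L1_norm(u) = 0.5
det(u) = -0.15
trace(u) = 0.10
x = b @ u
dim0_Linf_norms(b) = [0.89, 0.89]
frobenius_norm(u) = 0.56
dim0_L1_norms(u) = [0.4, 0.5]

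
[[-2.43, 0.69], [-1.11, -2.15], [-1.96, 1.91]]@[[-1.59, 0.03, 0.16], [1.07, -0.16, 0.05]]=[[4.6, -0.18, -0.35],[-0.54, 0.31, -0.29],[5.16, -0.36, -0.22]]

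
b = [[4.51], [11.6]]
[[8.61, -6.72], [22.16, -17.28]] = b @ [[1.91, -1.49]]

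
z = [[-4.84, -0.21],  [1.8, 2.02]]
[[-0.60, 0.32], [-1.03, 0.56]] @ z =[[3.48, 0.77], [5.99, 1.35]]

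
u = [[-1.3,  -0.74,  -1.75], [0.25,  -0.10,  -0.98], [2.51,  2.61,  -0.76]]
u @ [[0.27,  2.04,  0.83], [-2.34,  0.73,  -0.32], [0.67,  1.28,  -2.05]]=[[0.21, -5.43, 2.75], [-0.36, -0.82, 2.25], [-5.94, 6.05, 2.81]]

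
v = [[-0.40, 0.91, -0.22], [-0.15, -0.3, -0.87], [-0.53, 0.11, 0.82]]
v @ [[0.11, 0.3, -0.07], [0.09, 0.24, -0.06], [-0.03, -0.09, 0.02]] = [[0.04, 0.12, -0.03], [-0.02, -0.04, 0.01], [-0.07, -0.21, 0.05]]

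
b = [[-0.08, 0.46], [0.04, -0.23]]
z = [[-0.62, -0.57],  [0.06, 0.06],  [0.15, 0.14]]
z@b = [[0.03, -0.15], [-0.00, 0.01], [-0.01, 0.04]]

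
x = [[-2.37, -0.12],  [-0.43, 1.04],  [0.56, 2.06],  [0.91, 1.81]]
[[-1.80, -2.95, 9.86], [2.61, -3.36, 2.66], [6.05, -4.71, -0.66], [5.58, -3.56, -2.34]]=x@[[0.62, 1.38, -4.20], [2.77, -2.66, 0.82]]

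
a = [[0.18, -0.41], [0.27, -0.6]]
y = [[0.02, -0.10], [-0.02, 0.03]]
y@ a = [[-0.02, 0.05], [0.0, -0.01]]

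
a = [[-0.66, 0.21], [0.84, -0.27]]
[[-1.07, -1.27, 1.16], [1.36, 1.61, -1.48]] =a @ [[1.07, 2.05, -1.03], [-1.72, 0.4, 2.29]]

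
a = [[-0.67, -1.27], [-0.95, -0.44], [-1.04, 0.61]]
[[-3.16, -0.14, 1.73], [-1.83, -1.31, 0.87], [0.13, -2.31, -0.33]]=a @ [[1.02, 1.75, -0.37], [1.95, -0.81, -1.17]]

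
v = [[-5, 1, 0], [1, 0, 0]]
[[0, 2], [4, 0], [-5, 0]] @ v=[[2, 0, 0], [-20, 4, 0], [25, -5, 0]]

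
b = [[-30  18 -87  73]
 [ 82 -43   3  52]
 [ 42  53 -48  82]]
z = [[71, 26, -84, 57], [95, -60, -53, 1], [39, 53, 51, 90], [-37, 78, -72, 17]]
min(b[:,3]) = 52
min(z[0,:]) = -84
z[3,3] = 17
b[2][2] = -48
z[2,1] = 53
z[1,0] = 95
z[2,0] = 39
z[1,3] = 1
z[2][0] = 39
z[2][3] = 90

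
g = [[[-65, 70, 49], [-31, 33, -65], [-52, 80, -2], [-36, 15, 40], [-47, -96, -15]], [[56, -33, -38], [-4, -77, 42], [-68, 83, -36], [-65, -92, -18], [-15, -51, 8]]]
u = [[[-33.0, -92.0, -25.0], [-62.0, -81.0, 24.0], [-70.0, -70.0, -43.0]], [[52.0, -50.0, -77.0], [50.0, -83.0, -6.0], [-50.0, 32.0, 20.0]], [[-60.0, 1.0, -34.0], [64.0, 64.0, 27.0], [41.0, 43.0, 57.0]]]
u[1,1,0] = 50.0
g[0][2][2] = -2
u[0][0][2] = -25.0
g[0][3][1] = 15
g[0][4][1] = -96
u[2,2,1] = 43.0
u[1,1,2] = -6.0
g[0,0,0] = -65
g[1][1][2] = 42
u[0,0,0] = -33.0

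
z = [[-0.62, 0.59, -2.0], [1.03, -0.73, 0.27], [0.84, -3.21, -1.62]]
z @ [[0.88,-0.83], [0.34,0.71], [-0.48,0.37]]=[[0.62,  0.19], [0.53,  -1.27], [0.43,  -3.58]]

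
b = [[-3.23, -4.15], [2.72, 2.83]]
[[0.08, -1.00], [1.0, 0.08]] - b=[[3.31, 3.15], [-1.72, -2.75]]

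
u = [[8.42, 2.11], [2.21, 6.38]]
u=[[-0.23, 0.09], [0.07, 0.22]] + [[8.65, 2.02], [2.14, 6.16]]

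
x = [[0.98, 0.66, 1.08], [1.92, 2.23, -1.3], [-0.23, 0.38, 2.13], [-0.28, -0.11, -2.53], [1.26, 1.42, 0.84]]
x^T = [[0.98, 1.92, -0.23, -0.28, 1.26], [0.66, 2.23, 0.38, -0.11, 1.42], [1.08, -1.30, 2.13, -2.53, 0.84]]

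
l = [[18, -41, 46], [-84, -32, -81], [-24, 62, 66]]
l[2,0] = -24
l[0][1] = -41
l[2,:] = [-24, 62, 66]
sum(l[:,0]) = -90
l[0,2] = 46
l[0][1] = -41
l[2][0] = -24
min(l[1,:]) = -84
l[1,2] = -81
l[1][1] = -32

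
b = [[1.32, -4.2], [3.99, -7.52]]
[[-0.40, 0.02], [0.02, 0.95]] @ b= [[-0.45, 1.53], [3.82, -7.23]]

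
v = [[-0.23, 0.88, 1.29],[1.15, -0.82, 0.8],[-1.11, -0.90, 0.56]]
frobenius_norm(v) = 2.74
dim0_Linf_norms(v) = [1.15, 0.9, 1.29]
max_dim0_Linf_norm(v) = 1.29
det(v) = -3.92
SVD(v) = [[0.14, -0.82, 0.55], [-0.92, -0.31, -0.23], [0.36, -0.48, -0.80]] @ diag([1.631831599173403, 1.6176068263929417, 1.4840733766044476]) @ [[-0.91, 0.34, -0.22], [0.23, -0.03, -0.97], [0.34, 0.94, 0.05]]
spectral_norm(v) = 1.63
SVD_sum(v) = [[-0.2, 0.08, -0.05], [1.38, -0.52, 0.34], [-0.53, 0.20, -0.13]] + [[-0.3, 0.03, 1.3],  [-0.11, 0.01, 0.48],  [-0.18, 0.02, 0.75]] + [[0.28, 0.77, 0.04], [-0.11, -0.32, -0.02], [-0.40, -1.12, -0.07]]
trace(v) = -0.49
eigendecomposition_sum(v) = [[(0.16+0.48j),  (0.08+0.35j),  (0.61-0.19j)], [(0.18+0.35j),  0.10+0.26j,  0.45-0.22j], [-0.58+0.24j,  (-0.42+0.13j),  (0.28+0.73j)]] + [[(0.16-0.48j), (0.08-0.35j), (0.61+0.19j)],  [0.18-0.35j, (0.1-0.26j), (0.45+0.22j)],  [-0.58-0.24j, (-0.42-0.13j), 0.28-0.73j]] + [[-0.56+0.00j, (0.72-0j), (0.07+0j)],  [0.79-0.00j, (-1.02+0j), -0.09-0.00j],  [0.04-0.00j, (-0.06+0j), -0.01-0.00j]]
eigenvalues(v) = [(0.55+1.47j), (0.55-1.47j), (-1.58+0j)]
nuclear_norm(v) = 4.73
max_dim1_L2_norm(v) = 1.62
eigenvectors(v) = [[0.04-0.57j, (0.04+0.57j), (0.57+0j)], [(-0.04-0.44j), -0.04+0.44j, -0.82+0.00j], [(0.69+0j), 0.69-0.00j, -0.05+0.00j]]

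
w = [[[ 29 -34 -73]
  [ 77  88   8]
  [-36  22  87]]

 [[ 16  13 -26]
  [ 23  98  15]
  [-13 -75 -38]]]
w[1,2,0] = -13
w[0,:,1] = [-34, 88, 22]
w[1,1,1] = 98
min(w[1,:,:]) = -75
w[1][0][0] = 16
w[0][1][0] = 77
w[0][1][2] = 8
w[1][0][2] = -26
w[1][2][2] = -38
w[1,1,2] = 15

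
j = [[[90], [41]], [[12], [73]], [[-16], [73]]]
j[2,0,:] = [-16]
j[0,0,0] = 90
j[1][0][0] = 12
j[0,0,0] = 90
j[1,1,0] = 73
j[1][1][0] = 73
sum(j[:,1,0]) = 187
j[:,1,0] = [41, 73, 73]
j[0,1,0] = 41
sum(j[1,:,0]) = 85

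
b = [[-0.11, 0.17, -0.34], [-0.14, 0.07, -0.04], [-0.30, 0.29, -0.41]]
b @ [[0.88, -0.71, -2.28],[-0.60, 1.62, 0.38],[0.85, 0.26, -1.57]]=[[-0.49,  0.27,  0.85],  [-0.2,  0.2,  0.41],  [-0.79,  0.58,  1.44]]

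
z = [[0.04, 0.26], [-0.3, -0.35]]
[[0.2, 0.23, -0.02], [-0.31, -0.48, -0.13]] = z @ [[0.16, 0.67, 0.62], [0.76, 0.80, -0.16]]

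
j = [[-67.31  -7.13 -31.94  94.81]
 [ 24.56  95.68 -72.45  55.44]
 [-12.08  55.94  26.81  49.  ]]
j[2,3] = 49.0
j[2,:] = [-12.08, 55.94, 26.81, 49.0]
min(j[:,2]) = -72.45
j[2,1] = 55.94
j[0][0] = -67.31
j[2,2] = 26.81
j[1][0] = 24.56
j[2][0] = -12.08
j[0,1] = -7.13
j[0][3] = 94.81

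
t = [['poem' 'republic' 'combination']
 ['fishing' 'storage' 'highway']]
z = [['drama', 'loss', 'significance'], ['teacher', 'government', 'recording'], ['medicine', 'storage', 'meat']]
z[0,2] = 'significance'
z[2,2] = 'meat'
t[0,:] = ['poem', 'republic', 'combination']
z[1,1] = 'government'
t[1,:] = ['fishing', 'storage', 'highway']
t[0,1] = 'republic'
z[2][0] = 'medicine'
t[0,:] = ['poem', 'republic', 'combination']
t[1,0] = 'fishing'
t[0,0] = 'poem'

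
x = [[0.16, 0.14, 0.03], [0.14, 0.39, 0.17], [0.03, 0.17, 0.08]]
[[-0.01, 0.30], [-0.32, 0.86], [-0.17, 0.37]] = x@[[0.90, 0.51], [-0.98, 1.11], [-0.4, 2.11]]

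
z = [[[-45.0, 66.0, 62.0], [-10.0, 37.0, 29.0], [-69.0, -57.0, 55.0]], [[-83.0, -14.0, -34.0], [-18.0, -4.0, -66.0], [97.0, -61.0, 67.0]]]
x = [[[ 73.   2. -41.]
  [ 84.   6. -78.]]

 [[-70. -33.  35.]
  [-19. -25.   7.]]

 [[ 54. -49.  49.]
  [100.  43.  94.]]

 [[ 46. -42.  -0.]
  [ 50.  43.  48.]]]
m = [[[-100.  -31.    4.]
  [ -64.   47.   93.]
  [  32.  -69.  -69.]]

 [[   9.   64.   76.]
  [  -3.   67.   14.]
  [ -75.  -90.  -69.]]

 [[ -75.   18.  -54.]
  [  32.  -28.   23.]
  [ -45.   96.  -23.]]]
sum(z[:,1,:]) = -32.0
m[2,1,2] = 23.0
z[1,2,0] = 97.0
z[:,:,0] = [[-45.0, -10.0, -69.0], [-83.0, -18.0, 97.0]]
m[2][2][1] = 96.0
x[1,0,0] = -70.0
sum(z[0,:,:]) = 68.0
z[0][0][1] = 66.0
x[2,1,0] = 100.0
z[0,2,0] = -69.0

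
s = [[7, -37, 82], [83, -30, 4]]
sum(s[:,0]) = 90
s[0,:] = [7, -37, 82]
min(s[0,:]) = -37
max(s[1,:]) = 83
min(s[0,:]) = -37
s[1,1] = -30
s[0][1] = -37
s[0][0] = 7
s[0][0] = 7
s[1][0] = 83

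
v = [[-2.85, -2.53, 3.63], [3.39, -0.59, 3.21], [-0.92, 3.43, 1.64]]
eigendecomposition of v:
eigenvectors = [[(0.74+0j), 0.74-0.00j, (0.17+0j)],[(-0.07-0.57j), -0.07+0.57j, (0.62+0j)],[-0.08+0.35j, -0.08-0.35j, (0.76+0j)]]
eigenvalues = [(-3.02+3.67j), (-3.02-3.67j), (4.24+0j)]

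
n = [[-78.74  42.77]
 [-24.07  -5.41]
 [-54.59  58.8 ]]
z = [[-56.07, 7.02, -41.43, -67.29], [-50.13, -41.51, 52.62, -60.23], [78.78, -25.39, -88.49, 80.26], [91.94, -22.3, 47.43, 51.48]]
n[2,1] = 58.8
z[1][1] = -41.51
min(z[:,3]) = -67.29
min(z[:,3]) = -67.29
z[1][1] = -41.51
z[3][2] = 47.43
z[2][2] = -88.49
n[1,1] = -5.41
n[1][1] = -5.41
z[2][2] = -88.49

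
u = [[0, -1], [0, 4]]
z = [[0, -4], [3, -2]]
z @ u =[[0, -16], [0, -11]]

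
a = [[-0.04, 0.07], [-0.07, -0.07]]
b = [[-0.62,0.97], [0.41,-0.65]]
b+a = [[-0.66, 1.04],[0.34, -0.72]]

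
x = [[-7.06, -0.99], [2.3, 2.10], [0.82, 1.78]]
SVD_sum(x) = [[-6.85, -1.79], [2.67, 0.7], [1.2, 0.32]] + [[-0.21, 0.8], [-0.37, 1.40], [-0.38, 1.46]]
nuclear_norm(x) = 9.95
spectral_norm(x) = 7.70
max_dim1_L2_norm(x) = 7.13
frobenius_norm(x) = 8.02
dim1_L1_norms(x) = [8.05, 4.4, 2.6]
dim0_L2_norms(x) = [7.47, 2.93]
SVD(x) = [[-0.92, -0.37], [0.36, -0.64], [0.16, -0.67]] @ diag([7.699500816543793, 2.2543706829271573]) @ [[0.97, 0.25], [0.25, -0.97]]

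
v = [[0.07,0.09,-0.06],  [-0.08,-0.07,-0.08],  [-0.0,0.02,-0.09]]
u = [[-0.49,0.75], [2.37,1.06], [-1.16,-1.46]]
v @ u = [[0.25, 0.24], [-0.03, -0.02], [0.15, 0.15]]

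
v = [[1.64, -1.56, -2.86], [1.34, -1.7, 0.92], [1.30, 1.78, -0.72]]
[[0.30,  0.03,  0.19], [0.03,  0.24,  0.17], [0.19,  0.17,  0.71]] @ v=[[0.78,-0.18,-0.97], [0.59,-0.15,0.01], [1.46,0.68,-0.90]]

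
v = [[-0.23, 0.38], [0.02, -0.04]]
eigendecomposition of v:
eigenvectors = [[-1.0, -0.86],[0.09, -0.51]]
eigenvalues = [-0.26, -0.01]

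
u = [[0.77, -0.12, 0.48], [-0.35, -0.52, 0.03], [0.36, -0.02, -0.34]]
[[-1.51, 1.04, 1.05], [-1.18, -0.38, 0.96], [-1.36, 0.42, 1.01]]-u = [[-2.28, 1.16, 0.57], [-0.83, 0.14, 0.93], [-1.72, 0.44, 1.35]]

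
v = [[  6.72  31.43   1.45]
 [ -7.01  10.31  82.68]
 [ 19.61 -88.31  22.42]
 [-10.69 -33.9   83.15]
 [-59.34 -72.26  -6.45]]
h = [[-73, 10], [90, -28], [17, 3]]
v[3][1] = -33.9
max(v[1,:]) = 82.68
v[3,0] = -10.69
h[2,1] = 3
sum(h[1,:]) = 62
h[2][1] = 3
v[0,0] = 6.72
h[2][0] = 17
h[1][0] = 90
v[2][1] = -88.31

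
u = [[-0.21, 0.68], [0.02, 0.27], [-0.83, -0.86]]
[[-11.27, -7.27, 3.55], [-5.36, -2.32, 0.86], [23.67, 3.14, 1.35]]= u @ [[-8.59, 5.53, -5.33], [-19.23, -8.99, 3.57]]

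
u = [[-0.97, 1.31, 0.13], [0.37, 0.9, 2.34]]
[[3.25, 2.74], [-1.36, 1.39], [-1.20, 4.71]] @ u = [[-2.14,6.72,6.83], [1.83,-0.53,3.08], [2.91,2.67,10.87]]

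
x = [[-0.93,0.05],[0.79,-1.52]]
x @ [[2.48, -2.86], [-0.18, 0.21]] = [[-2.32,2.67], [2.23,-2.58]]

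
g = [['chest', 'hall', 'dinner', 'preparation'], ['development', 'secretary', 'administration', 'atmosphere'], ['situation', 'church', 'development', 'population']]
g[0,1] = 'hall'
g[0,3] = 'preparation'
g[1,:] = ['development', 'secretary', 'administration', 'atmosphere']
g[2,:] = ['situation', 'church', 'development', 'population']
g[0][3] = 'preparation'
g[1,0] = 'development'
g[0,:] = ['chest', 'hall', 'dinner', 'preparation']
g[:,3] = ['preparation', 'atmosphere', 'population']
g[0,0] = 'chest'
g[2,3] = 'population'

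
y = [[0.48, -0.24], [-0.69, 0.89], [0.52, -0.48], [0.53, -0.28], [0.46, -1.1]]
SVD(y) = [[-0.25, -0.50], [0.59, 0.02], [-0.37, -0.26], [-0.29, -0.53], [-0.61, 0.63]] @ diag([1.9007861024538668, 0.47424908299145707]) @ [[-0.61, 0.8], [-0.8, -0.61]]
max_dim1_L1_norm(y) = 1.58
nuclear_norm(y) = 2.38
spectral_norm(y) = 1.90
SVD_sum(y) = [[0.29, -0.38], [-0.68, 0.9], [0.42, -0.55], [0.33, -0.43], [0.70, -0.92]] + [[0.19, 0.14],[-0.01, -0.01],[0.10, 0.07],[0.2, 0.15],[-0.24, -0.18]]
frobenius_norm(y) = 1.96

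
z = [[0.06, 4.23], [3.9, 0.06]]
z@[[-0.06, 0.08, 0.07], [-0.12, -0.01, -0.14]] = [[-0.51, -0.04, -0.59],  [-0.24, 0.31, 0.26]]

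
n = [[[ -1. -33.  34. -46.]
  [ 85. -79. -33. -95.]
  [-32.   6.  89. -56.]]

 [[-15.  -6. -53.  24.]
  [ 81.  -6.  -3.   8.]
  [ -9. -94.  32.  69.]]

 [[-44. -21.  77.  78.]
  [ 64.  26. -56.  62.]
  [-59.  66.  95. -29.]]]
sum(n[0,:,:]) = -161.0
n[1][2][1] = -94.0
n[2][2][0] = -59.0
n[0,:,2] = [34.0, -33.0, 89.0]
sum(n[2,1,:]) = 96.0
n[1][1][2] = -3.0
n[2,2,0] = -59.0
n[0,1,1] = -79.0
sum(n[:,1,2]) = -92.0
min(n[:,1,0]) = 64.0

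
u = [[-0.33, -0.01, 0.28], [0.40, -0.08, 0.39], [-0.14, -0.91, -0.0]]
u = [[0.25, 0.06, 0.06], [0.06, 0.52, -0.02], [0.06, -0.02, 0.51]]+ [[-0.58, -0.07, 0.22], [0.34, -0.6, 0.41], [-0.20, -0.89, -0.51]]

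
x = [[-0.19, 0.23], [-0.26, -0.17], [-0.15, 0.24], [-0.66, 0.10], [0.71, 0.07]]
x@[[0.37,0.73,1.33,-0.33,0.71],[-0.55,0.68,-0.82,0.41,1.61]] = [[-0.2, 0.02, -0.44, 0.16, 0.24], [-0.0, -0.31, -0.21, 0.02, -0.46], [-0.19, 0.05, -0.40, 0.15, 0.28], [-0.3, -0.41, -0.96, 0.26, -0.31], [0.22, 0.57, 0.89, -0.21, 0.62]]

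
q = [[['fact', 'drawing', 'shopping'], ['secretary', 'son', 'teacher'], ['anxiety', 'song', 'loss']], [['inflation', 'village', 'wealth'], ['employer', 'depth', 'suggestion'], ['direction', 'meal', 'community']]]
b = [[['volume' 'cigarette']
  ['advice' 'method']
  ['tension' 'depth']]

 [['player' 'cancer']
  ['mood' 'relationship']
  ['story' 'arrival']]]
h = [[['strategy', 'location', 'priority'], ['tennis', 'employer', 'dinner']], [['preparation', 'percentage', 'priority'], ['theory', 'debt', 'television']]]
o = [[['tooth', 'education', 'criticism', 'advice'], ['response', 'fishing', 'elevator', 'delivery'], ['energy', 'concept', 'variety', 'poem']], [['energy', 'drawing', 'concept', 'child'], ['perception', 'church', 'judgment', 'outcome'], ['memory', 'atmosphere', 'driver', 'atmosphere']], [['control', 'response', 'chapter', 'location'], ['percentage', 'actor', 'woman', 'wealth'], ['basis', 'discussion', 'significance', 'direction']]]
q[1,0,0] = 'inflation'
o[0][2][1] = 'concept'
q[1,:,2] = ['wealth', 'suggestion', 'community']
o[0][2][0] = 'energy'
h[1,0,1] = 'percentage'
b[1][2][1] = 'arrival'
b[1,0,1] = 'cancer'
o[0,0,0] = 'tooth'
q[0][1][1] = 'son'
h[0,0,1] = 'location'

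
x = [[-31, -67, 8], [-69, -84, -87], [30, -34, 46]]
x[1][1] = -84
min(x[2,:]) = -34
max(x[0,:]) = 8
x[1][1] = -84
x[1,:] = [-69, -84, -87]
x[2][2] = 46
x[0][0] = -31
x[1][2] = -87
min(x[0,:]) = -67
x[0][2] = 8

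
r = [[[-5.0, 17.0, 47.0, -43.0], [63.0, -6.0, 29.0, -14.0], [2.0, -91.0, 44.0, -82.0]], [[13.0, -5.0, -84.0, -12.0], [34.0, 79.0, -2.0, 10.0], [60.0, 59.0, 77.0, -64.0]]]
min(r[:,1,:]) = -14.0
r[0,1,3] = -14.0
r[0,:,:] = [[-5.0, 17.0, 47.0, -43.0], [63.0, -6.0, 29.0, -14.0], [2.0, -91.0, 44.0, -82.0]]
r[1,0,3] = -12.0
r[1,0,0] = 13.0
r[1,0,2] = -84.0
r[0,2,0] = 2.0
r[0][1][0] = 63.0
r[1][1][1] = 79.0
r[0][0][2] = 47.0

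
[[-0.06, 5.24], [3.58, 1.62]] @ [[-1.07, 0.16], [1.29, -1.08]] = [[6.82, -5.67], [-1.74, -1.18]]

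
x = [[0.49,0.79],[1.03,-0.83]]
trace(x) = -0.34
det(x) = -1.22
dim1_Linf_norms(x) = [0.79, 1.03]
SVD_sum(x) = [[-0.15, 0.16], [0.92, -0.94]] + [[0.64, 0.63], [0.11, 0.11]]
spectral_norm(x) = 1.33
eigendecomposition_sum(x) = [[0.75, 0.33], [0.44, 0.19]] + [[-0.26,0.46], [0.59,-1.02]]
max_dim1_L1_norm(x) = 1.86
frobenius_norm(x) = 1.62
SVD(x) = [[0.16, -0.99], [-0.99, -0.16]] @ diag([1.3322306393412922, 0.9160575984075959]) @ [[-0.7, 0.71], [-0.71, -0.70]]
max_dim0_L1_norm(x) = 1.62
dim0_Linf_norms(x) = [1.03, 0.83]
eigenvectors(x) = [[0.87, -0.41],[0.5, 0.91]]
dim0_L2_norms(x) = [1.14, 1.15]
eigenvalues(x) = [0.95, -1.29]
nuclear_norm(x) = 2.25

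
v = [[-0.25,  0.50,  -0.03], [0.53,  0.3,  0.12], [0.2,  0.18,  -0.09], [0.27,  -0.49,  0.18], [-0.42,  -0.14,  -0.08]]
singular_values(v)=[0.82, 0.79, 0.15]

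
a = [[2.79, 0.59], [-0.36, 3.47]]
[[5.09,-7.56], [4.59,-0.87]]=a@ [[1.51, -2.6], [1.48, -0.52]]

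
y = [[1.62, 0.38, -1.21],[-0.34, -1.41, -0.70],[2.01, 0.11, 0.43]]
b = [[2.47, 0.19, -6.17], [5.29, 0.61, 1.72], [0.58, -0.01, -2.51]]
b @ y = [[-8.46, -0.01, -5.77], [11.82, 1.34, -6.09], [-4.10, -0.04, -1.77]]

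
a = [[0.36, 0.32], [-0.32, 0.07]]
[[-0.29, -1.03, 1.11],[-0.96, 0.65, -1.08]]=a@[[2.24, -2.19, 3.31], [-3.42, -0.77, -0.24]]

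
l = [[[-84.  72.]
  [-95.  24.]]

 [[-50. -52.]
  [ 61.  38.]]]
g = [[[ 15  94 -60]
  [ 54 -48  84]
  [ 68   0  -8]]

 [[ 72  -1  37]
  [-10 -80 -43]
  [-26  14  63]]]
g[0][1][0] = 54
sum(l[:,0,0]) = -134.0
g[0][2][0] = 68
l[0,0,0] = -84.0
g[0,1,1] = -48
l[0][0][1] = 72.0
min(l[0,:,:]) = -95.0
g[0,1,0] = 54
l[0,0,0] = -84.0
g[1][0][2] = 37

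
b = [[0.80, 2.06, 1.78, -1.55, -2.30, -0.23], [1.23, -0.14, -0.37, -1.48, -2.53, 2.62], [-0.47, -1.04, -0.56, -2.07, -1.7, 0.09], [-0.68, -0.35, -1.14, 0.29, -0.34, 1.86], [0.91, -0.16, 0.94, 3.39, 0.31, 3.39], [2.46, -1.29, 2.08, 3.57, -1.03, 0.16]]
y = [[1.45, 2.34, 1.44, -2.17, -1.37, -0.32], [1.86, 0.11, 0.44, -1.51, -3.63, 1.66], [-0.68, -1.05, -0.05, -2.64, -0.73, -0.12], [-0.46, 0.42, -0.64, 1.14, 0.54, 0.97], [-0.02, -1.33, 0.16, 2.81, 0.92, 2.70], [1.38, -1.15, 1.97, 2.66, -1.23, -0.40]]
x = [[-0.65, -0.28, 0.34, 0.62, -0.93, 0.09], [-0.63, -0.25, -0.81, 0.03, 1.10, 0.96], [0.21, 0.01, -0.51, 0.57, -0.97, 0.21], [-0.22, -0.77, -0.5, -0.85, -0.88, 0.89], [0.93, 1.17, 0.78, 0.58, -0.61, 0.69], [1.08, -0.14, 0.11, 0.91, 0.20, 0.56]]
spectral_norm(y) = 6.42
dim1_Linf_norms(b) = [2.3, 2.62, 2.07, 1.86, 3.39, 3.57]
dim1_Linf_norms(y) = [2.34, 3.63, 2.64, 1.14, 2.81, 2.66]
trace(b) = 0.86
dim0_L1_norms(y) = [5.85, 6.4, 4.7, 12.93, 8.42, 6.17]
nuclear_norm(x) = 9.14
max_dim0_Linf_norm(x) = 1.17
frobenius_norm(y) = 9.18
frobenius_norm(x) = 4.04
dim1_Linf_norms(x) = [0.93, 1.1, 0.97, 0.89, 1.17, 1.08]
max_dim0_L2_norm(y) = 5.5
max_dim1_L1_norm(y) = 9.21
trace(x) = -2.31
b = y + x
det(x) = 7.07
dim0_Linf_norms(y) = [1.86, 2.34, 1.97, 2.81, 3.63, 2.7]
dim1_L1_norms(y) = [9.09, 9.21, 5.27, 4.17, 7.94, 8.79]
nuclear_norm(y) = 18.77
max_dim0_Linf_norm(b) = 3.57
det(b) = 167.29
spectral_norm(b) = 6.77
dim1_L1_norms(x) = [2.91, 3.78, 2.48, 4.11, 4.76, 3.0]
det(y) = 115.40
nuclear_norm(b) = 20.10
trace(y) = 3.17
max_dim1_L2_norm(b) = 5.09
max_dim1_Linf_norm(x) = 1.17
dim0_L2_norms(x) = [1.72, 1.46, 1.38, 1.61, 2.05, 1.6]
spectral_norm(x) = 2.54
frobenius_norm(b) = 9.90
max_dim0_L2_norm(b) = 5.76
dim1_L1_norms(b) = [8.72, 8.37, 5.93, 4.66, 9.1, 10.59]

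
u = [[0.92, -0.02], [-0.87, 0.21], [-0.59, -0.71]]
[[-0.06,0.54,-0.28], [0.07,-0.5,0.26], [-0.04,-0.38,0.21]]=u @ [[-0.06, 0.59, -0.31], [0.1, 0.04, -0.04]]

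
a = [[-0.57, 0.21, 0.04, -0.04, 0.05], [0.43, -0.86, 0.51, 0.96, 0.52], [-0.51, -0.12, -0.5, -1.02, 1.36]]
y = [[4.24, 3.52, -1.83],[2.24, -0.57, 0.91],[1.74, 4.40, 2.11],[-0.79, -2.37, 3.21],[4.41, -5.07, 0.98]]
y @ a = [[0.03, -1.92, 2.88, 5.08, -0.45], [-1.99, 0.85, -0.66, -1.56, 1.05], [-0.18, -3.67, 1.26, 2.00, 5.24], [-2.21, 1.49, -2.85, -5.52, 3.09], [-5.19, 5.17, -2.9, -6.04, -1.08]]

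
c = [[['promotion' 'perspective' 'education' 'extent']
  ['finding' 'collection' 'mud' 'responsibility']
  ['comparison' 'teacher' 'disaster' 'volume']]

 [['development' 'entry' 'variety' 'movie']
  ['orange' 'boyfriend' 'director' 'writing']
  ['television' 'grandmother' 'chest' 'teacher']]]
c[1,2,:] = ['television', 'grandmother', 'chest', 'teacher']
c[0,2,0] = 'comparison'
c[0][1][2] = 'mud'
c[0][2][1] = 'teacher'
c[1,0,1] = 'entry'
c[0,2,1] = 'teacher'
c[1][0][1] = 'entry'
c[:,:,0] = [['promotion', 'finding', 'comparison'], ['development', 'orange', 'television']]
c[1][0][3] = 'movie'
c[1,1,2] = 'director'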